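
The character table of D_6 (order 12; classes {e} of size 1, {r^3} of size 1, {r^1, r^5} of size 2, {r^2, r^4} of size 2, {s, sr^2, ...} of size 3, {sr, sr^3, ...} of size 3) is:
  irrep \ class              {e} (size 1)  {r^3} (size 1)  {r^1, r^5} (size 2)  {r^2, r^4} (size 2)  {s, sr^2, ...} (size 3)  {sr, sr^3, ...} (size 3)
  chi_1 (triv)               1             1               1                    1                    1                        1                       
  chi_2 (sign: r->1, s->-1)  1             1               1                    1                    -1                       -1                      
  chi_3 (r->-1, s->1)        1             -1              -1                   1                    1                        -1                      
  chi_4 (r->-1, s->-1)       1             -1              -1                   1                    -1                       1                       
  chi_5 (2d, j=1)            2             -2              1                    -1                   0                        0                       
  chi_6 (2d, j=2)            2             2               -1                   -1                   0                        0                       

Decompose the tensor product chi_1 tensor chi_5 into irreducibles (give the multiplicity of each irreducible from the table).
chi_1 tensor chi_5 = chi_5 (all other irreducibles have multiplicity 0).

Details: The character of a tensor product is the pointwise product (chi_1 * chi_5)(C) = chi_1(C) * chi_5(C):
  {e}: (1)*(2), {r^3}: (1)*(-2), {r^1, r^5}: (1)*(1), {r^2, r^4}: (1)*(-1), {s, sr^2, ...}: (1)*(0), {sr, sr^3, ...}: (1)*(0)
so (chi_1 * chi_5) takes values
  {e} -> 2, {r^3} -> -2, {r^1, r^5} -> 1, {r^2, r^4} -> -1, {s, sr^2, ...} -> 0, {sr, sr^3, ...} -> 0.
Now take the inner product of this character with each irreducible chi from the table, <chi_1*chi_5, chi> = (1/12) sum_C |C| (chi_1*chi_5)(C) conj(chi(C)):
  <chi_1*chi_5, chi_1> = (1/12)[1*(2)*conj(1) + 1*(-2)*conj(1) + 2*(1)*conj(1) + 2*(-1)*conj(1) + 3*(0)*conj(1) + 3*(0)*conj(1)]
      = (1/12)[(2) + (-2) + (2) + (-2) + (0) + (0)] = 0/12 = 0
  <chi_1*chi_5, chi_2> = (1/12)[1*(2)*conj(1) + 1*(-2)*conj(1) + 2*(1)*conj(1) + 2*(-1)*conj(1) + 3*(0)*conj(-1) + 3*(0)*conj(-1)]
      = (1/12)[(2) + (-2) + (2) + (-2) + (0) + (0)] = 0/12 = 0
  <chi_1*chi_5, chi_3> = (1/12)[1*(2)*conj(1) + 1*(-2)*conj(-1) + 2*(1)*conj(-1) + 2*(-1)*conj(1) + 3*(0)*conj(1) + 3*(0)*conj(-1)]
      = (1/12)[(2) + (2) + (-2) + (-2) + (0) + (0)] = 0/12 = 0
  <chi_1*chi_5, chi_4> = (1/12)[1*(2)*conj(1) + 1*(-2)*conj(-1) + 2*(1)*conj(-1) + 2*(-1)*conj(1) + 3*(0)*conj(-1) + 3*(0)*conj(1)]
      = (1/12)[(2) + (2) + (-2) + (-2) + (0) + (0)] = 0/12 = 0
  <chi_1*chi_5, chi_5> = (1/12)[1*(2)*conj(2) + 1*(-2)*conj(-2) + 2*(1)*conj(1) + 2*(-1)*conj(-1) + 3*(0)*conj(0) + 3*(0)*conj(0)]
      = (1/12)[(4) + (4) + (2) + (2) + (0) + (0)] = 12/12 = 1
  <chi_1*chi_5, chi_6> = (1/12)[1*(2)*conj(2) + 1*(-2)*conj(2) + 2*(1)*conj(-1) + 2*(-1)*conj(-1) + 3*(0)*conj(0) + 3*(0)*conj(0)]
      = (1/12)[(4) + (-4) + (-2) + (2) + (0) + (0)] = 0/12 = 0
Hence the multiplicities are chi_5: 1. Dimension check: dim(chi_1)*dim(chi_5) = 1*2 = 2 and sum (mult * dim) = 1*2 = 2.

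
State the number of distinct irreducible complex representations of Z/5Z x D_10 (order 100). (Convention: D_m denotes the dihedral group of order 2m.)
40

Solution. The number of irreducible complex representations of a finite group equals its number of conjugacy classes. For a direct product, #classes(G x H) = #classes(G) * #classes(H). Z/5Z has 5 classes (abelian), D_10 has 8 classes, so 5 * 8 = 40, so Z/5Z x D_10 (order 100) has exactly 40 irreducible complex representations.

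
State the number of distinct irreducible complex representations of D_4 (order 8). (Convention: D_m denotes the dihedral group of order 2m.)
5

Reasoning: The number of irreducible complex representations of a finite group equals its number of conjugacy classes. D_4 has 5 conjugacy classes (n/2 + 3 for n even), so D_4 (order 8) has exactly 5 irreducible complex representations.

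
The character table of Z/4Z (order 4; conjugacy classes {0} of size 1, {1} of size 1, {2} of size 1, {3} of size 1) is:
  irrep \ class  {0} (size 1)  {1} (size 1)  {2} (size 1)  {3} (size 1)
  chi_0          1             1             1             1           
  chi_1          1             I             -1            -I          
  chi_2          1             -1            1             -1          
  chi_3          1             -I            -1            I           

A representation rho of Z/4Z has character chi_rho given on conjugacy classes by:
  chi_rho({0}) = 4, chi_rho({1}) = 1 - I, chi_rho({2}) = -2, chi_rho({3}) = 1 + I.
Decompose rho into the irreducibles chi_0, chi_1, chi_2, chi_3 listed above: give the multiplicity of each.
Multiplicities: chi_0: 1, chi_1: 1, chi_2: 0, chi_3: 2.

Explanation: Use <chi_rho, chi> = (1/|G|) sum_C |C| * chi_rho(C) * conj(chi(C)) with |G| = 4 for each irreducible chi in the table:
  <chi_rho, chi_0> = (1/4)[1*(4)*conj(1) + 1*(1 - I)*conj(1) + 1*(-2)*conj(1) + 1*(1 + I)*conj(1)]
      = (1/4)[(4) + (1 - I) + (-2) + (1 + I)] = 4/4 = 1
  <chi_rho, chi_1> = (1/4)[1*(4)*conj(1) + 1*(1 - I)*conj(I) + 1*(-2)*conj(-1) + 1*(1 + I)*conj(-I)]
      = (1/4)[(4) + (-1 - I) + (2) + (-1 + I)] = 4/4 = 1
  <chi_rho, chi_2> = (1/4)[1*(4)*conj(1) + 1*(1 - I)*conj(-1) + 1*(-2)*conj(1) + 1*(1 + I)*conj(-1)]
      = (1/4)[(4) + (-1 + I) + (-2) + (-1 - I)] = 0/4 = 0
  <chi_rho, chi_3> = (1/4)[1*(4)*conj(1) + 1*(1 - I)*conj(-I) + 1*(-2)*conj(-1) + 1*(1 + I)*conj(I)]
      = (1/4)[(4) + (1 + I) + (2) + (1 - I)] = 8/4 = 2
(Exp terms are combined using exp(i*s)*conj(exp(i*t)) = exp(i*(s-t)), and sums of them are collapsed using the identity that for every m > 1 the m distinct m-th roots of unity sum to 0, e.g. 1 + exp(2*I*pi/3) + exp(-2*I*pi/3) = 0.)
Dimension check: dim(rho) = sum (mult * dim) = 1*1 + 1*1 + 0*1 + 2*1 = 4 = chi_rho(e) = 4.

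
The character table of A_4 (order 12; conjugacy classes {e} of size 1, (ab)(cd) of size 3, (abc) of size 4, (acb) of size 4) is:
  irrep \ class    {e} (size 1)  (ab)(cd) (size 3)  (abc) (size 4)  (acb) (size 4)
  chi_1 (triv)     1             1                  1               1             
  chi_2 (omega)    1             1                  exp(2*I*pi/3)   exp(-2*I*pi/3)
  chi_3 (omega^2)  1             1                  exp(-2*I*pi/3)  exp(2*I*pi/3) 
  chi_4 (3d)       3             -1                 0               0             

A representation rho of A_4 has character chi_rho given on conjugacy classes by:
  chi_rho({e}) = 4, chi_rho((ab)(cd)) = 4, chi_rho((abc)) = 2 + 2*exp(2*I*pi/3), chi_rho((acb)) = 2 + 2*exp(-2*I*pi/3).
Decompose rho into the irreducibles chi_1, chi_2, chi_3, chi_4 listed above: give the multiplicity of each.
Multiplicities: chi_1: 2, chi_2: 2, chi_3: 0, chi_4: 0.

Solution. Use <chi_rho, chi> = (1/|G|) sum_C |C| * chi_rho(C) * conj(chi(C)) with |G| = 12 for each irreducible chi in the table:
  <chi_rho, chi_1> = (1/12)[1*(4)*conj(1) + 3*(4)*conj(1) + 4*(2 + 2*exp(2*I*pi/3))*conj(1) + 4*(2 + 2*exp(-2*I*pi/3))*conj(1)]
      = (1/12)[(4) + (12) + (8 + 8*exp(2*I*pi/3)) + (8 + 8*exp(-2*I*pi/3))] = 24/12 = 2
  <chi_rho, chi_2> = (1/12)[1*(4)*conj(1) + 3*(4)*conj(1) + 4*(2 + 2*exp(2*I*pi/3))*conj(exp(2*I*pi/3)) + 4*(2 + 2*exp(-2*I*pi/3))*conj(exp(-2*I*pi/3))]
      = (1/12)[(4) + (12) + (8 + 8*exp(-2*I*pi/3)) + (8 + 8*exp(2*I*pi/3))] = 24/12 = 2
  <chi_rho, chi_3> = (1/12)[1*(4)*conj(1) + 3*(4)*conj(1) + 4*(2 + 2*exp(2*I*pi/3))*conj(exp(-2*I*pi/3)) + 4*(2 + 2*exp(-2*I*pi/3))*conj(exp(2*I*pi/3))]
      = (1/12)[(4) + (12) + (-8) + (-8)] = 0/12 = 0
  <chi_rho, chi_4> = (1/12)[1*(4)*conj(3) + 3*(4)*conj(-1) + 4*(2 + 2*exp(2*I*pi/3))*conj(0) + 4*(2 + 2*exp(-2*I*pi/3))*conj(0)]
      = (1/12)[(12) + (-12) + (0) + (0)] = 0/12 = 0
(Exp terms are combined using exp(i*s)*conj(exp(i*t)) = exp(i*(s-t)), and sums of them are collapsed using the identity that for every m > 1 the m distinct m-th roots of unity sum to 0, e.g. 1 + exp(2*I*pi/3) + exp(-2*I*pi/3) = 0.)
Dimension check: dim(rho) = sum (mult * dim) = 2*1 + 2*1 + 0*1 + 0*3 = 4 = chi_rho(e) = 4.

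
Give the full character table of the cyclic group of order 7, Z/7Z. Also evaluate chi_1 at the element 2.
Character table of Z/7Z (irreps indexed chi_0,...,chi_6 with chi_k(m) = zeta_7^(k*m), zeta_7 = exp(2*pi*i/7)):
  irrep \ class  {0} (size 1)  {1} (size 1)    {2} (size 1)    {3} (size 1)    {4} (size 1)    {5} (size 1)    {6} (size 1)  
  chi_0          1             1               1               1               1               1               1             
  chi_1          1             exp(2*I*pi/7)   exp(4*I*pi/7)   exp(6*I*pi/7)   exp(-6*I*pi/7)  exp(-4*I*pi/7)  exp(-2*I*pi/7)
  chi_2          1             exp(4*I*pi/7)   exp(-6*I*pi/7)  exp(-2*I*pi/7)  exp(2*I*pi/7)   exp(6*I*pi/7)   exp(-4*I*pi/7)
  chi_3          1             exp(6*I*pi/7)   exp(-2*I*pi/7)  exp(4*I*pi/7)   exp(-4*I*pi/7)  exp(2*I*pi/7)   exp(-6*I*pi/7)
  chi_4          1             exp(-6*I*pi/7)  exp(2*I*pi/7)   exp(-4*I*pi/7)  exp(4*I*pi/7)   exp(-2*I*pi/7)  exp(6*I*pi/7) 
  chi_5          1             exp(-4*I*pi/7)  exp(6*I*pi/7)   exp(2*I*pi/7)   exp(-2*I*pi/7)  exp(-6*I*pi/7)  exp(4*I*pi/7) 
  chi_6          1             exp(-2*I*pi/7)  exp(-4*I*pi/7)  exp(-6*I*pi/7)  exp(6*I*pi/7)   exp(4*I*pi/7)   exp(2*I*pi/7) 

Spot check: chi_1(2) = zeta_7^(1*2) = zeta_7^2 = exp(4*I*pi/7).

Working: Z/7Z is abelian, so all 7 irreducible complex representations are 1-dimensional. They are given by chi_k(m) = zeta_7^(k*m) for k = 0,...,6. Row orthogonality: sum_m chi_k(m) conj(chi_l(m)) = 7 * [k = l].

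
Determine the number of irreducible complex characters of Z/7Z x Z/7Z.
49

Reasoning: The number of irreducible complex representations of a finite group equals its number of conjugacy classes. Z/7Z x Z/7Z is abelian of order 49, so every element is its own conjugacy class: 49 classes, so Z/7Z x Z/7Z (order 49) has exactly 49 irreducible complex representations.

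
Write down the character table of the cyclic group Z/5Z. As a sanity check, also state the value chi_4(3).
Character table of Z/5Z (irreps indexed chi_0,...,chi_4 with chi_k(m) = zeta_5^(k*m), zeta_5 = exp(2*pi*i/5)):
  irrep \ class  {0} (size 1)  {1} (size 1)    {2} (size 1)    {3} (size 1)    {4} (size 1)  
  chi_0          1             1               1               1               1             
  chi_1          1             exp(2*I*pi/5)   exp(4*I*pi/5)   exp(-4*I*pi/5)  exp(-2*I*pi/5)
  chi_2          1             exp(4*I*pi/5)   exp(-2*I*pi/5)  exp(2*I*pi/5)   exp(-4*I*pi/5)
  chi_3          1             exp(-4*I*pi/5)  exp(2*I*pi/5)   exp(-2*I*pi/5)  exp(4*I*pi/5) 
  chi_4          1             exp(-2*I*pi/5)  exp(-4*I*pi/5)  exp(4*I*pi/5)   exp(2*I*pi/5) 

Spot check: chi_4(3) = zeta_5^(4*3) = zeta_5^12 = exp(4*I*pi/5).

Details: Z/5Z is abelian, so all 5 irreducible complex representations are 1-dimensional. They are given by chi_k(m) = zeta_5^(k*m) for k = 0,...,4. Row orthogonality: sum_m chi_k(m) conj(chi_l(m)) = 5 * [k = l].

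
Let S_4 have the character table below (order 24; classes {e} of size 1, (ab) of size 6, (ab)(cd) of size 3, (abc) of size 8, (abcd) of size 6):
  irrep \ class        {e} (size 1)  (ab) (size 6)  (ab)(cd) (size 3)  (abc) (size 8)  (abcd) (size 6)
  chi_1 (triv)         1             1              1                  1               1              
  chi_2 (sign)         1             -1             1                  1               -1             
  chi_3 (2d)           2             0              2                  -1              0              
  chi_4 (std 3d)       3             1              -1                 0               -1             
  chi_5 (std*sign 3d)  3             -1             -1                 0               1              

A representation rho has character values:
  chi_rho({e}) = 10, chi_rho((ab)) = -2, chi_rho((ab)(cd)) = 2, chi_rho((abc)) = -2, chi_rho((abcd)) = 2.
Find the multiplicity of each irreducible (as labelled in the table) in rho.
Multiplicities: chi_1: 0, chi_2: 0, chi_3: 2, chi_4: 0, chi_5: 2.

Reasoning: Use <chi_rho, chi> = (1/|G|) sum_C |C| * chi_rho(C) * conj(chi(C)) with |G| = 24 for each irreducible chi in the table:
  <chi_rho, chi_1> = (1/24)[1*(10)*conj(1) + 6*(-2)*conj(1) + 3*(2)*conj(1) + 8*(-2)*conj(1) + 6*(2)*conj(1)]
      = (1/24)[(10) + (-12) + (6) + (-16) + (12)] = 0/24 = 0
  <chi_rho, chi_2> = (1/24)[1*(10)*conj(1) + 6*(-2)*conj(-1) + 3*(2)*conj(1) + 8*(-2)*conj(1) + 6*(2)*conj(-1)]
      = (1/24)[(10) + (12) + (6) + (-16) + (-12)] = 0/24 = 0
  <chi_rho, chi_3> = (1/24)[1*(10)*conj(2) + 6*(-2)*conj(0) + 3*(2)*conj(2) + 8*(-2)*conj(-1) + 6*(2)*conj(0)]
      = (1/24)[(20) + (0) + (12) + (16) + (0)] = 48/24 = 2
  <chi_rho, chi_4> = (1/24)[1*(10)*conj(3) + 6*(-2)*conj(1) + 3*(2)*conj(-1) + 8*(-2)*conj(0) + 6*(2)*conj(-1)]
      = (1/24)[(30) + (-12) + (-6) + (0) + (-12)] = 0/24 = 0
  <chi_rho, chi_5> = (1/24)[1*(10)*conj(3) + 6*(-2)*conj(-1) + 3*(2)*conj(-1) + 8*(-2)*conj(0) + 6*(2)*conj(1)]
      = (1/24)[(30) + (12) + (-6) + (0) + (12)] = 48/24 = 2
Dimension check: dim(rho) = sum (mult * dim) = 0*1 + 0*1 + 2*2 + 0*3 + 2*3 = 10 = chi_rho(e) = 10.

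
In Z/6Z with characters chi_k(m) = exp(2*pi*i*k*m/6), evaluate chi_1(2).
chi_1(2) = zeta_6^2 = exp(2*I*pi/3)

Justification: chi_1(2) = zeta_6^(1*2) = zeta_6^2. Since zeta_6^6 = 1, this equals zeta_6^2 = exp(2*pi*i*2/6) = exp(2*I*pi/3).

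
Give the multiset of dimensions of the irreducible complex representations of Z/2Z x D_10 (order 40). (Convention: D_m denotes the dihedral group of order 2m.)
Dimensions: 1, 1, 1, 1, 1, 1, 1, 1, 2, 2, 2, 2, 2, 2, 2, 2

There are 16 irreducibles (= number of conjugacy classes). Their dimensions d_i satisfy sum d_i^2 = |G| = 40: 1 + 1 + 1 + 1 + 1 + 1 + 1 + 1 + 4 + 4 + 4 + 4 + 4 + 4 + 4 + 4 = 40. (For the product with Z/2Z: each of the 2 1-dim characters of Z/2Z tensors with each irrep of D_10, giving 2 copies of each D_10-dimension.)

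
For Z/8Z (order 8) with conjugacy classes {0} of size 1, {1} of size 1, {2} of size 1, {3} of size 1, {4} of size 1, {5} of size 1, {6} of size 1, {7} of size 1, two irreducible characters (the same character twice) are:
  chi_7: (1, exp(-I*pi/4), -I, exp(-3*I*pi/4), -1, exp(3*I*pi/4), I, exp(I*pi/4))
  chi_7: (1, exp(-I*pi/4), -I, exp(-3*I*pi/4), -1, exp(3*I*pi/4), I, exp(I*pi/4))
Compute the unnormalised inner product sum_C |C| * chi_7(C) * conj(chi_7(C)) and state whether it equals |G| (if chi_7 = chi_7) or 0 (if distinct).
Sum = 8 = |G| = 8; so <chi_7, chi_7> = 1 (norm-1 confirms irreducibility).

Details: Compute term by term over conjugacy classes (|C| * chi_7(C) * conj(chi_7(C))):
  1*(1)*conj(1) + 1*(exp(-I*pi/4))*conj(exp(-I*pi/4)) + 1*(-I)*conj(-I) + 1*(exp(-3*I*pi/4))*conj(exp(-3*I*pi/4)) + 1*(-1)*conj(-1) + 1*(exp(3*I*pi/4))*conj(exp(3*I*pi/4)) + 1*(I)*conj(I) + 1*(exp(I*pi/4))*conj(exp(I*pi/4))
  = (1) + (1) + (1) + (1) + (1) + (1) + (1) + (1)
  = 8.
(Exp terms are combined using exp(i*s)*conj(exp(i*t)) = exp(i*(s-t)), and sums of them are collapsed using the identity that for every m > 1 the m distinct m-th roots of unity sum to 0, e.g. 1 + exp(2*I*pi/3) + exp(-2*I*pi/3) = 0.)
Dividing by |G| = 8 gives 8/8 = 1, matching the row-orthogonality relation <chi_7, chi_7> = [chi_7 = chi_7].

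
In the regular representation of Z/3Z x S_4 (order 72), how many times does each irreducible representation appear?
Each irreducible V_i of dimension d_i appears with multiplicity d_i, i.e. rho_reg = (direct sum over all irreducibles V_i) d_i V_i. The irreducible dimensions for Z/3Z x S_4 are 1, 1, 1, 1, 1, 1, 2, 2, 2, 3, 3, 3, 3, 3, 3: 6 irreducibles of dimension 1, each with multiplicity 1; 3 irreducibles of dimension 2, each with multiplicity 2; 6 irreducibles of dimension 3, each with multiplicity 3. Total dimension 6*1*1 + 3*2*2 + 6*3*3 = 72 = |G|.

General theorem: in the regular representation of a finite group G, each irreducible appears with multiplicity equal to its dimension. Check: dim(rho_reg) = sum d_i^2 = 1 + 1 + 1 + 1 + 1 + 1 + 4 + 4 + 4 + 9 + 9 + 9 + 9 + 9 + 9 = 72 = |G|.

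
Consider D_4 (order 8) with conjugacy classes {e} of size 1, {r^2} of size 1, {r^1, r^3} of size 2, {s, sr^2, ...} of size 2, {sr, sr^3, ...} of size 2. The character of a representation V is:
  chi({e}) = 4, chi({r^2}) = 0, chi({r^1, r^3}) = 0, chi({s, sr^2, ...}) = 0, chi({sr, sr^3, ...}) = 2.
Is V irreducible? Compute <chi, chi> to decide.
Not irreducible (reducible): <chi, chi> = 3 > 1.

Proof sketch: <chi, chi> = (1/|G|) sum_C |C| * |chi(C)|^2 = (1/8)[1*|4|^2 + 1*|0|^2 + 2*|0|^2 + 2*|0|^2 + 2*|2|^2]
  = (1/8)[(16) + (0) + (0) + (0) + (8)] = 24/8 = 3.
A character is irreducible iff <chi, chi> = 1, so this representation is reducible.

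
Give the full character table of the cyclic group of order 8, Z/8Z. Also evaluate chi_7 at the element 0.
Character table of Z/8Z (irreps indexed chi_0,...,chi_7 with chi_k(m) = zeta_8^(k*m), zeta_8 = exp(2*pi*i/8)):
  irrep \ class  {0} (size 1)  {1} (size 1)    {2} (size 1)  {3} (size 1)    {4} (size 1)  {5} (size 1)    {6} (size 1)  {7} (size 1)  
  chi_0          1             1               1             1               1             1               1             1             
  chi_1          1             exp(I*pi/4)     I             exp(3*I*pi/4)   -1            exp(-3*I*pi/4)  -I            exp(-I*pi/4)  
  chi_2          1             I               -1            -I              1             I               -1            -I            
  chi_3          1             exp(3*I*pi/4)   -I            exp(I*pi/4)     -1            exp(-I*pi/4)    I             exp(-3*I*pi/4)
  chi_4          1             -1              1             -1              1             -1              1             -1            
  chi_5          1             exp(-3*I*pi/4)  I             exp(-I*pi/4)    -1            exp(I*pi/4)     -I            exp(3*I*pi/4) 
  chi_6          1             -I              -1            I               1             -I              -1            I             
  chi_7          1             exp(-I*pi/4)    -I            exp(-3*I*pi/4)  -1            exp(3*I*pi/4)   I             exp(I*pi/4)   

Spot check: chi_7(0) = zeta_8^(7*0) = zeta_8^0 = 1.

Why: Z/8Z is abelian, so all 8 irreducible complex representations are 1-dimensional. They are given by chi_k(m) = zeta_8^(k*m) for k = 0,...,7. Row orthogonality: sum_m chi_k(m) conj(chi_l(m)) = 8 * [k = l].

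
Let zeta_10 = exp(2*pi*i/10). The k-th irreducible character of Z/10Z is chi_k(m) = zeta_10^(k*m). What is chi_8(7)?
chi_8(7) = zeta_10^56 = exp(-4*I*pi/5)

Working: chi_8(7) = zeta_10^(8*7) = zeta_10^56. Since zeta_10^10 = 1, this equals zeta_10^6 = exp(2*pi*i*6/10) = exp(-4*I*pi/5).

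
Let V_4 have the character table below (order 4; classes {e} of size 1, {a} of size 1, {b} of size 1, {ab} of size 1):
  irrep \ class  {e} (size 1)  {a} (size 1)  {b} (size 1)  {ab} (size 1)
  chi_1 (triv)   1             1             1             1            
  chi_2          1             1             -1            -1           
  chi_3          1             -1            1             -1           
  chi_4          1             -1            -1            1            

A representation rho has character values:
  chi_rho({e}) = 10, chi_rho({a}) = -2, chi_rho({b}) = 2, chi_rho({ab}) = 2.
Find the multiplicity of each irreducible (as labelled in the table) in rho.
Multiplicities: chi_1: 3, chi_2: 1, chi_3: 3, chi_4: 3.

Why: Use <chi_rho, chi> = (1/|G|) sum_C |C| * chi_rho(C) * conj(chi(C)) with |G| = 4 for each irreducible chi in the table:
  <chi_rho, chi_1> = (1/4)[1*(10)*conj(1) + 1*(-2)*conj(1) + 1*(2)*conj(1) + 1*(2)*conj(1)]
      = (1/4)[(10) + (-2) + (2) + (2)] = 12/4 = 3
  <chi_rho, chi_2> = (1/4)[1*(10)*conj(1) + 1*(-2)*conj(1) + 1*(2)*conj(-1) + 1*(2)*conj(-1)]
      = (1/4)[(10) + (-2) + (-2) + (-2)] = 4/4 = 1
  <chi_rho, chi_3> = (1/4)[1*(10)*conj(1) + 1*(-2)*conj(-1) + 1*(2)*conj(1) + 1*(2)*conj(-1)]
      = (1/4)[(10) + (2) + (2) + (-2)] = 12/4 = 3
  <chi_rho, chi_4> = (1/4)[1*(10)*conj(1) + 1*(-2)*conj(-1) + 1*(2)*conj(-1) + 1*(2)*conj(1)]
      = (1/4)[(10) + (2) + (-2) + (2)] = 12/4 = 3
Dimension check: dim(rho) = sum (mult * dim) = 3*1 + 1*1 + 3*1 + 3*1 = 10 = chi_rho(e) = 10.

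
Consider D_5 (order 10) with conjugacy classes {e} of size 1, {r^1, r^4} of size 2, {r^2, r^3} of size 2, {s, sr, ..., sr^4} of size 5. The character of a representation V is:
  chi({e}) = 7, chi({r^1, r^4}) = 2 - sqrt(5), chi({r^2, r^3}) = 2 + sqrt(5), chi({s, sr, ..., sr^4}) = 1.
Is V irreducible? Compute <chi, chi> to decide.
Not irreducible (reducible): <chi, chi> = 9 > 1.

Proof sketch: <chi, chi> = (1/|G|) sum_C |C| * |chi(C)|^2 = (1/10)[1*|7|^2 + 2*|2 - sqrt(5)|^2 + 2*|2 + sqrt(5)|^2 + 5*|1|^2]
  = (1/10)[(49) + (18 - 8*sqrt(5)) + (8*sqrt(5) + 18) + (5)] = 90/10 = 9.
A character is irreducible iff <chi, chi> = 1, so this representation is reducible.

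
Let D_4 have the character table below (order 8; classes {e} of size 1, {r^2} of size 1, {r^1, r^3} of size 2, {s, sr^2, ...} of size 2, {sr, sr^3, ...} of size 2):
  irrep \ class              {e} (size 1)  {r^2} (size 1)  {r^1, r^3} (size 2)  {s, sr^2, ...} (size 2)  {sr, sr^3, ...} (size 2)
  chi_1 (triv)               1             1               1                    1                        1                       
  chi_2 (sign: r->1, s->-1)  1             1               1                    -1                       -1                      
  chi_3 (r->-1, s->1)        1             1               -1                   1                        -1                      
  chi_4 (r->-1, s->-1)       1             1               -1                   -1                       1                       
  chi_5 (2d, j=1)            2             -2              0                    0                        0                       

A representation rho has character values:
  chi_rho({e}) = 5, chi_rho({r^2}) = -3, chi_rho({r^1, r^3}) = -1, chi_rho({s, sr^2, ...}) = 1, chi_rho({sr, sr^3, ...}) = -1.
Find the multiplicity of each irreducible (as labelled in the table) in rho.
Multiplicities: chi_1: 0, chi_2: 0, chi_3: 1, chi_4: 0, chi_5: 2.

Use <chi_rho, chi> = (1/|G|) sum_C |C| * chi_rho(C) * conj(chi(C)) with |G| = 8 for each irreducible chi in the table:
  <chi_rho, chi_1> = (1/8)[1*(5)*conj(1) + 1*(-3)*conj(1) + 2*(-1)*conj(1) + 2*(1)*conj(1) + 2*(-1)*conj(1)]
      = (1/8)[(5) + (-3) + (-2) + (2) + (-2)] = 0/8 = 0
  <chi_rho, chi_2> = (1/8)[1*(5)*conj(1) + 1*(-3)*conj(1) + 2*(-1)*conj(1) + 2*(1)*conj(-1) + 2*(-1)*conj(-1)]
      = (1/8)[(5) + (-3) + (-2) + (-2) + (2)] = 0/8 = 0
  <chi_rho, chi_3> = (1/8)[1*(5)*conj(1) + 1*(-3)*conj(1) + 2*(-1)*conj(-1) + 2*(1)*conj(1) + 2*(-1)*conj(-1)]
      = (1/8)[(5) + (-3) + (2) + (2) + (2)] = 8/8 = 1
  <chi_rho, chi_4> = (1/8)[1*(5)*conj(1) + 1*(-3)*conj(1) + 2*(-1)*conj(-1) + 2*(1)*conj(-1) + 2*(-1)*conj(1)]
      = (1/8)[(5) + (-3) + (2) + (-2) + (-2)] = 0/8 = 0
  <chi_rho, chi_5> = (1/8)[1*(5)*conj(2) + 1*(-3)*conj(-2) + 2*(-1)*conj(0) + 2*(1)*conj(0) + 2*(-1)*conj(0)]
      = (1/8)[(10) + (6) + (0) + (0) + (0)] = 16/8 = 2
Dimension check: dim(rho) = sum (mult * dim) = 0*1 + 0*1 + 1*1 + 0*1 + 2*2 = 5 = chi_rho(e) = 5.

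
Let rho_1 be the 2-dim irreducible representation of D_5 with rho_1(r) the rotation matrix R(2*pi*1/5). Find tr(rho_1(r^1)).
chi_{rho_1}(r^1) = 2*cos(2*pi*1*1/5) = -1/2 + sqrt(5)/2

Derivation: rho_1(r^1) is rotation by angle 2*pi*1*1/5, whose trace is 2*cos(2*pi*1*1/5) = -1/2 + sqrt(5)/2.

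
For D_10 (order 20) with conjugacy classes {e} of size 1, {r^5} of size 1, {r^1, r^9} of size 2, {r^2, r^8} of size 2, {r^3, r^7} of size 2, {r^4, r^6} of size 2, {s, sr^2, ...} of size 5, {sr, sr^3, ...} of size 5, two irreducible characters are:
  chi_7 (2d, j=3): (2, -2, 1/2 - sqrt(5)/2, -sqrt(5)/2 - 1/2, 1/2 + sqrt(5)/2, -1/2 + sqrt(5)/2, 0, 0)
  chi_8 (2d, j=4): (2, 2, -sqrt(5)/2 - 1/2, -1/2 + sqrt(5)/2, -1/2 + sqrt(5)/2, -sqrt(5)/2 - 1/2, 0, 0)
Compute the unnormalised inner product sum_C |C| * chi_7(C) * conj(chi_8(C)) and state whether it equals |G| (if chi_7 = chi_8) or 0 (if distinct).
Sum = 0; so <chi_7, chi_8> = 0 (distinct irreducibles are orthogonal).

Reasoning: Compute term by term over conjugacy classes (|C| * chi_7(C) * conj(chi_8(C))):
  1*(2)*conj(2) + 1*(-2)*conj(2) + 2*(1/2 - sqrt(5)/2)*conj(-sqrt(5)/2 - 1/2) + 2*(-sqrt(5)/2 - 1/2)*conj(-1/2 + sqrt(5)/2) + 2*(1/2 + sqrt(5)/2)*conj(-1/2 + sqrt(5)/2) + 2*(-1/2 + sqrt(5)/2)*conj(-sqrt(5)/2 - 1/2) + 5*(0)*conj(0) + 5*(0)*conj(0)
  = (4) + (-4) + (2) + (-2) + (2) + (-2) + (0) + (0)
  = 0.
Dividing by |G| = 20 gives 0/20 = 0, matching the row-orthogonality relation <chi_7, chi_8> = [chi_7 = chi_8].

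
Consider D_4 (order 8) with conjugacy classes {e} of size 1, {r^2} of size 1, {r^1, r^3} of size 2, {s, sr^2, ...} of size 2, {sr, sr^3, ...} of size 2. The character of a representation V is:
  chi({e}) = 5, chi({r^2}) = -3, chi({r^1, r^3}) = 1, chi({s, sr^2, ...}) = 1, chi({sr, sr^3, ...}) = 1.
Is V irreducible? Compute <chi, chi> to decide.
Not irreducible (reducible): <chi, chi> = 5 > 1.

Argument: <chi, chi> = (1/|G|) sum_C |C| * |chi(C)|^2 = (1/8)[1*|5|^2 + 1*|-3|^2 + 2*|1|^2 + 2*|1|^2 + 2*|1|^2]
  = (1/8)[(25) + (9) + (2) + (2) + (2)] = 40/8 = 5.
A character is irreducible iff <chi, chi> = 1, so this representation is reducible.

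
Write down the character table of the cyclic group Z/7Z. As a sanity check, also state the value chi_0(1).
Character table of Z/7Z (irreps indexed chi_0,...,chi_6 with chi_k(m) = zeta_7^(k*m), zeta_7 = exp(2*pi*i/7)):
  irrep \ class  {0} (size 1)  {1} (size 1)    {2} (size 1)    {3} (size 1)    {4} (size 1)    {5} (size 1)    {6} (size 1)  
  chi_0          1             1               1               1               1               1               1             
  chi_1          1             exp(2*I*pi/7)   exp(4*I*pi/7)   exp(6*I*pi/7)   exp(-6*I*pi/7)  exp(-4*I*pi/7)  exp(-2*I*pi/7)
  chi_2          1             exp(4*I*pi/7)   exp(-6*I*pi/7)  exp(-2*I*pi/7)  exp(2*I*pi/7)   exp(6*I*pi/7)   exp(-4*I*pi/7)
  chi_3          1             exp(6*I*pi/7)   exp(-2*I*pi/7)  exp(4*I*pi/7)   exp(-4*I*pi/7)  exp(2*I*pi/7)   exp(-6*I*pi/7)
  chi_4          1             exp(-6*I*pi/7)  exp(2*I*pi/7)   exp(-4*I*pi/7)  exp(4*I*pi/7)   exp(-2*I*pi/7)  exp(6*I*pi/7) 
  chi_5          1             exp(-4*I*pi/7)  exp(6*I*pi/7)   exp(2*I*pi/7)   exp(-2*I*pi/7)  exp(-6*I*pi/7)  exp(4*I*pi/7) 
  chi_6          1             exp(-2*I*pi/7)  exp(-4*I*pi/7)  exp(-6*I*pi/7)  exp(6*I*pi/7)   exp(4*I*pi/7)   exp(2*I*pi/7) 

Spot check: chi_0(1) = zeta_7^(0*1) = zeta_7^0 = 1.

Details: Z/7Z is abelian, so all 7 irreducible complex representations are 1-dimensional. They are given by chi_k(m) = zeta_7^(k*m) for k = 0,...,6. Row orthogonality: sum_m chi_k(m) conj(chi_l(m)) = 7 * [k = l].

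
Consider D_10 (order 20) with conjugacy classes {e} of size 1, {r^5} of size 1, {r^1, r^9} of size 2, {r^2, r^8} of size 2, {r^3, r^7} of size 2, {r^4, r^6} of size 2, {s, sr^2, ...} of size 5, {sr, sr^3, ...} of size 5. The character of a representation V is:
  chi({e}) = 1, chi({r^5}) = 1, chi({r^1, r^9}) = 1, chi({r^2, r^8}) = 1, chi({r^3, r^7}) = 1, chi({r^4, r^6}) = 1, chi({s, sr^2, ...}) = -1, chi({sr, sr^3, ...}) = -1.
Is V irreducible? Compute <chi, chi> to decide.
Irreducible: <chi, chi> = 1.

Solution. <chi, chi> = (1/|G|) sum_C |C| * |chi(C)|^2 = (1/20)[1*|1|^2 + 1*|1|^2 + 2*|1|^2 + 2*|1|^2 + 2*|1|^2 + 2*|1|^2 + 5*|-1|^2 + 5*|-1|^2]
  = (1/20)[(1) + (1) + (2) + (2) + (2) + (2) + (5) + (5)] = 20/20 = 1.
A character is irreducible iff <chi, chi> = 1, so this representation is irreducible.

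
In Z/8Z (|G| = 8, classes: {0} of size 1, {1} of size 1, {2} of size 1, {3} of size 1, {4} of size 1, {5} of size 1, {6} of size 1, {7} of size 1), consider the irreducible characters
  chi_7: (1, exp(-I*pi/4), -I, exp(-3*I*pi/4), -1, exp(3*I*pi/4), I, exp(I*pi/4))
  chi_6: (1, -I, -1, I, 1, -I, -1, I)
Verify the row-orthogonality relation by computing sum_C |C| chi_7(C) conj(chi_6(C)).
Sum = 0; so <chi_7, chi_6> = 0 (distinct irreducibles are orthogonal).

Working: Compute term by term over conjugacy classes (|C| * chi_7(C) * conj(chi_6(C))):
  1*(1)*conj(1) + 1*(exp(-I*pi/4))*conj(-I) + 1*(-I)*conj(-1) + 1*(exp(-3*I*pi/4))*conj(I) + 1*(-1)*conj(1) + 1*(exp(3*I*pi/4))*conj(-I) + 1*(I)*conj(-1) + 1*(exp(I*pi/4))*conj(I)
  = (1) + (exp(I*pi/4)) + (I) + (-exp(-I*pi/4)) + (-1) + (exp(-3*I*pi/4)) + (-I) + (-exp(3*I*pi/4))
  = 0.
(Exp terms are combined using exp(i*s)*conj(exp(i*t)) = exp(i*(s-t)), and sums of them are collapsed using the identity that for every m > 1 the m distinct m-th roots of unity sum to 0, e.g. 1 + exp(2*I*pi/3) + exp(-2*I*pi/3) = 0.)
Dividing by |G| = 8 gives 0/8 = 0, matching the row-orthogonality relation <chi_7, chi_6> = [chi_7 = chi_6].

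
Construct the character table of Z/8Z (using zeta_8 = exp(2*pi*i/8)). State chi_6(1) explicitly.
Character table of Z/8Z (irreps indexed chi_0,...,chi_7 with chi_k(m) = zeta_8^(k*m), zeta_8 = exp(2*pi*i/8)):
  irrep \ class  {0} (size 1)  {1} (size 1)    {2} (size 1)  {3} (size 1)    {4} (size 1)  {5} (size 1)    {6} (size 1)  {7} (size 1)  
  chi_0          1             1               1             1               1             1               1             1             
  chi_1          1             exp(I*pi/4)     I             exp(3*I*pi/4)   -1            exp(-3*I*pi/4)  -I            exp(-I*pi/4)  
  chi_2          1             I               -1            -I              1             I               -1            -I            
  chi_3          1             exp(3*I*pi/4)   -I            exp(I*pi/4)     -1            exp(-I*pi/4)    I             exp(-3*I*pi/4)
  chi_4          1             -1              1             -1              1             -1              1             -1            
  chi_5          1             exp(-3*I*pi/4)  I             exp(-I*pi/4)    -1            exp(I*pi/4)     -I            exp(3*I*pi/4) 
  chi_6          1             -I              -1            I               1             -I              -1            I             
  chi_7          1             exp(-I*pi/4)    -I            exp(-3*I*pi/4)  -1            exp(3*I*pi/4)   I             exp(I*pi/4)   

Spot check: chi_6(1) = zeta_8^(6*1) = zeta_8^6 = -I.

Working: Z/8Z is abelian, so all 8 irreducible complex representations are 1-dimensional. They are given by chi_k(m) = zeta_8^(k*m) for k = 0,...,7. Row orthogonality: sum_m chi_k(m) conj(chi_l(m)) = 8 * [k = l].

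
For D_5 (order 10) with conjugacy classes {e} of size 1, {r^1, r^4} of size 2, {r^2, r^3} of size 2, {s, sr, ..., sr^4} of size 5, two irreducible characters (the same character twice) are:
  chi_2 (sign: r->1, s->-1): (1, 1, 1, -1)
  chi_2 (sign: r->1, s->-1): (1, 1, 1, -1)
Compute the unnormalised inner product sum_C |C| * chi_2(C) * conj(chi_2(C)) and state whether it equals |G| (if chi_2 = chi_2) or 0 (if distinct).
Sum = 10 = |G| = 10; so <chi_2, chi_2> = 1 (norm-1 confirms irreducibility).

Explanation: Compute term by term over conjugacy classes (|C| * chi_2(C) * conj(chi_2(C))):
  1*(1)*conj(1) + 2*(1)*conj(1) + 2*(1)*conj(1) + 5*(-1)*conj(-1)
  = (1) + (2) + (2) + (5)
  = 10.
Dividing by |G| = 10 gives 10/10 = 1, matching the row-orthogonality relation <chi_2, chi_2> = [chi_2 = chi_2].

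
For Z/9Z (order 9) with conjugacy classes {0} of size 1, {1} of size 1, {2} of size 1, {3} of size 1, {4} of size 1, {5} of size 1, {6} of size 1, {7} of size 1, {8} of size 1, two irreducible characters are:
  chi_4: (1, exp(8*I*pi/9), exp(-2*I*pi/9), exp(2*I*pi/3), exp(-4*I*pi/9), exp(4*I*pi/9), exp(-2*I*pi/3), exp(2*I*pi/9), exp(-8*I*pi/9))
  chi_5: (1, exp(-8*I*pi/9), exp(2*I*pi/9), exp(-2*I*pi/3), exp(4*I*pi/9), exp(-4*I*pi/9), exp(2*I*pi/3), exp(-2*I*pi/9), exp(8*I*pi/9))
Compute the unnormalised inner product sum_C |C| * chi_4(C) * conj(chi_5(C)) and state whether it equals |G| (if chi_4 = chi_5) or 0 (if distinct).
Sum = 0; so <chi_4, chi_5> = 0 (distinct irreducibles are orthogonal).

Compute term by term over conjugacy classes (|C| * chi_4(C) * conj(chi_5(C))):
  1*(1)*conj(1) + 1*(exp(8*I*pi/9))*conj(exp(-8*I*pi/9)) + 1*(exp(-2*I*pi/9))*conj(exp(2*I*pi/9)) + 1*(exp(2*I*pi/3))*conj(exp(-2*I*pi/3)) + 1*(exp(-4*I*pi/9))*conj(exp(4*I*pi/9)) + 1*(exp(4*I*pi/9))*conj(exp(-4*I*pi/9)) + 1*(exp(-2*I*pi/3))*conj(exp(2*I*pi/3)) + 1*(exp(2*I*pi/9))*conj(exp(-2*I*pi/9)) + 1*(exp(-8*I*pi/9))*conj(exp(8*I*pi/9))
  = (1) + (exp(-2*I*pi/9)) + (exp(-4*I*pi/9)) + (exp(-2*I*pi/3)) + (exp(-8*I*pi/9)) + (exp(8*I*pi/9)) + (exp(2*I*pi/3)) + (exp(4*I*pi/9)) + (exp(2*I*pi/9))
  = 0.
(Exp terms are combined using exp(i*s)*conj(exp(i*t)) = exp(i*(s-t)), and sums of them are collapsed using the identity that for every m > 1 the m distinct m-th roots of unity sum to 0, e.g. 1 + exp(2*I*pi/3) + exp(-2*I*pi/3) = 0.)
Dividing by |G| = 9 gives 0/9 = 0, matching the row-orthogonality relation <chi_4, chi_5> = [chi_4 = chi_5].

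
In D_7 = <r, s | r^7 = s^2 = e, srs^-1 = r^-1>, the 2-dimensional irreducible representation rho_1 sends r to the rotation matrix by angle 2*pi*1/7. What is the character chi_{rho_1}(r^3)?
chi_{rho_1}(r^3) = 2*cos(2*pi*1*3/7) = -2*cos(pi/7)

Why: rho_1(r^3) is rotation by angle 2*pi*1*3/7, whose trace is 2*cos(2*pi*1*3/7) = -2*cos(pi/7).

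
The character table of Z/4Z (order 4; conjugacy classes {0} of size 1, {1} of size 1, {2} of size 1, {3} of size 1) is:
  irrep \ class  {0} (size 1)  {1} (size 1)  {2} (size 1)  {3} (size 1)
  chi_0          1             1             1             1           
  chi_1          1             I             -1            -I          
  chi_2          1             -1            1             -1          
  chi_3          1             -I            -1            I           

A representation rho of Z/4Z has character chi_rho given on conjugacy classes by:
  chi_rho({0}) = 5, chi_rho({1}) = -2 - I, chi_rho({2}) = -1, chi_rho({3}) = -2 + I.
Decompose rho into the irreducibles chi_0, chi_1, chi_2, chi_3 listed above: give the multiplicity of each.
Multiplicities: chi_0: 0, chi_1: 1, chi_2: 2, chi_3: 2.

Use <chi_rho, chi> = (1/|G|) sum_C |C| * chi_rho(C) * conj(chi(C)) with |G| = 4 for each irreducible chi in the table:
  <chi_rho, chi_0> = (1/4)[1*(5)*conj(1) + 1*(-2 - I)*conj(1) + 1*(-1)*conj(1) + 1*(-2 + I)*conj(1)]
      = (1/4)[(5) + (-2 - I) + (-1) + (-2 + I)] = 0/4 = 0
  <chi_rho, chi_1> = (1/4)[1*(5)*conj(1) + 1*(-2 - I)*conj(I) + 1*(-1)*conj(-1) + 1*(-2 + I)*conj(-I)]
      = (1/4)[(5) + (-1 + 2*I) + (1) + (-1 - 2*I)] = 4/4 = 1
  <chi_rho, chi_2> = (1/4)[1*(5)*conj(1) + 1*(-2 - I)*conj(-1) + 1*(-1)*conj(1) + 1*(-2 + I)*conj(-1)]
      = (1/4)[(5) + (2 + I) + (-1) + (2 - I)] = 8/4 = 2
  <chi_rho, chi_3> = (1/4)[1*(5)*conj(1) + 1*(-2 - I)*conj(-I) + 1*(-1)*conj(-1) + 1*(-2 + I)*conj(I)]
      = (1/4)[(5) + (1 - 2*I) + (1) + (1 + 2*I)] = 8/4 = 2
(Exp terms are combined using exp(i*s)*conj(exp(i*t)) = exp(i*(s-t)), and sums of them are collapsed using the identity that for every m > 1 the m distinct m-th roots of unity sum to 0, e.g. 1 + exp(2*I*pi/3) + exp(-2*I*pi/3) = 0.)
Dimension check: dim(rho) = sum (mult * dim) = 0*1 + 1*1 + 2*1 + 2*1 = 5 = chi_rho(e) = 5.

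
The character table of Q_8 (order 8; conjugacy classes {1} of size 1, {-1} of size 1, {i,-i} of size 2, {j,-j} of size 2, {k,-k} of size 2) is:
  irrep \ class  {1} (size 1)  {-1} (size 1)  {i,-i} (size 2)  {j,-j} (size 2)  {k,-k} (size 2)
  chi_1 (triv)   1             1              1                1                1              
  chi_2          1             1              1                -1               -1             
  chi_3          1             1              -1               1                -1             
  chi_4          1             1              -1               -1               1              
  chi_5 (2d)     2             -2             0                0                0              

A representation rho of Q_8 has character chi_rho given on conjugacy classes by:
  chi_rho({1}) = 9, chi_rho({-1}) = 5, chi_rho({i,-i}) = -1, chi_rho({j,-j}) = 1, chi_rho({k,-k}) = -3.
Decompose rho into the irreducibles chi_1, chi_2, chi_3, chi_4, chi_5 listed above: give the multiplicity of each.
Multiplicities: chi_1: 1, chi_2: 2, chi_3: 3, chi_4: 1, chi_5: 1.

Details: Use <chi_rho, chi> = (1/|G|) sum_C |C| * chi_rho(C) * conj(chi(C)) with |G| = 8 for each irreducible chi in the table:
  <chi_rho, chi_1> = (1/8)[1*(9)*conj(1) + 1*(5)*conj(1) + 2*(-1)*conj(1) + 2*(1)*conj(1) + 2*(-3)*conj(1)]
      = (1/8)[(9) + (5) + (-2) + (2) + (-6)] = 8/8 = 1
  <chi_rho, chi_2> = (1/8)[1*(9)*conj(1) + 1*(5)*conj(1) + 2*(-1)*conj(1) + 2*(1)*conj(-1) + 2*(-3)*conj(-1)]
      = (1/8)[(9) + (5) + (-2) + (-2) + (6)] = 16/8 = 2
  <chi_rho, chi_3> = (1/8)[1*(9)*conj(1) + 1*(5)*conj(1) + 2*(-1)*conj(-1) + 2*(1)*conj(1) + 2*(-3)*conj(-1)]
      = (1/8)[(9) + (5) + (2) + (2) + (6)] = 24/8 = 3
  <chi_rho, chi_4> = (1/8)[1*(9)*conj(1) + 1*(5)*conj(1) + 2*(-1)*conj(-1) + 2*(1)*conj(-1) + 2*(-3)*conj(1)]
      = (1/8)[(9) + (5) + (2) + (-2) + (-6)] = 8/8 = 1
  <chi_rho, chi_5> = (1/8)[1*(9)*conj(2) + 1*(5)*conj(-2) + 2*(-1)*conj(0) + 2*(1)*conj(0) + 2*(-3)*conj(0)]
      = (1/8)[(18) + (-10) + (0) + (0) + (0)] = 8/8 = 1
Dimension check: dim(rho) = sum (mult * dim) = 1*1 + 2*1 + 3*1 + 1*1 + 1*2 = 9 = chi_rho(e) = 9.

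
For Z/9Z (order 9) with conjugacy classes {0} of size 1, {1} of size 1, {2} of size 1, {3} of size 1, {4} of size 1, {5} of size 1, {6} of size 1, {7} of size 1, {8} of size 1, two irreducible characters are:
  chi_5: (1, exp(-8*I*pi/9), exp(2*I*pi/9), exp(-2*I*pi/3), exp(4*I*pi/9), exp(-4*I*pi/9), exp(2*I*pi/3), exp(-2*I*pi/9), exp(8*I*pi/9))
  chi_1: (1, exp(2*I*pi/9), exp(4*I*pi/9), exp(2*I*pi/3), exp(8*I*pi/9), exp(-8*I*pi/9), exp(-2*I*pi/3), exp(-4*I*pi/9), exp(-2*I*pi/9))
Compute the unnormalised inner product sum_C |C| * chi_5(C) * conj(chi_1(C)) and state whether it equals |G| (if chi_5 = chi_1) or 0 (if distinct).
Sum = 0; so <chi_5, chi_1> = 0 (distinct irreducibles are orthogonal).

Proof sketch: Compute term by term over conjugacy classes (|C| * chi_5(C) * conj(chi_1(C))):
  1*(1)*conj(1) + 1*(exp(-8*I*pi/9))*conj(exp(2*I*pi/9)) + 1*(exp(2*I*pi/9))*conj(exp(4*I*pi/9)) + 1*(exp(-2*I*pi/3))*conj(exp(2*I*pi/3)) + 1*(exp(4*I*pi/9))*conj(exp(8*I*pi/9)) + 1*(exp(-4*I*pi/9))*conj(exp(-8*I*pi/9)) + 1*(exp(2*I*pi/3))*conj(exp(-2*I*pi/3)) + 1*(exp(-2*I*pi/9))*conj(exp(-4*I*pi/9)) + 1*(exp(8*I*pi/9))*conj(exp(-2*I*pi/9))
  = (1) + (exp(8*I*pi/9)) + (exp(-2*I*pi/9)) + (exp(2*I*pi/3)) + (exp(-4*I*pi/9)) + (exp(4*I*pi/9)) + (exp(-2*I*pi/3)) + (exp(2*I*pi/9)) + (exp(-8*I*pi/9))
  = 0.
(Exp terms are combined using exp(i*s)*conj(exp(i*t)) = exp(i*(s-t)), and sums of them are collapsed using the identity that for every m > 1 the m distinct m-th roots of unity sum to 0, e.g. 1 + exp(2*I*pi/3) + exp(-2*I*pi/3) = 0.)
Dividing by |G| = 9 gives 0/9 = 0, matching the row-orthogonality relation <chi_5, chi_1> = [chi_5 = chi_1].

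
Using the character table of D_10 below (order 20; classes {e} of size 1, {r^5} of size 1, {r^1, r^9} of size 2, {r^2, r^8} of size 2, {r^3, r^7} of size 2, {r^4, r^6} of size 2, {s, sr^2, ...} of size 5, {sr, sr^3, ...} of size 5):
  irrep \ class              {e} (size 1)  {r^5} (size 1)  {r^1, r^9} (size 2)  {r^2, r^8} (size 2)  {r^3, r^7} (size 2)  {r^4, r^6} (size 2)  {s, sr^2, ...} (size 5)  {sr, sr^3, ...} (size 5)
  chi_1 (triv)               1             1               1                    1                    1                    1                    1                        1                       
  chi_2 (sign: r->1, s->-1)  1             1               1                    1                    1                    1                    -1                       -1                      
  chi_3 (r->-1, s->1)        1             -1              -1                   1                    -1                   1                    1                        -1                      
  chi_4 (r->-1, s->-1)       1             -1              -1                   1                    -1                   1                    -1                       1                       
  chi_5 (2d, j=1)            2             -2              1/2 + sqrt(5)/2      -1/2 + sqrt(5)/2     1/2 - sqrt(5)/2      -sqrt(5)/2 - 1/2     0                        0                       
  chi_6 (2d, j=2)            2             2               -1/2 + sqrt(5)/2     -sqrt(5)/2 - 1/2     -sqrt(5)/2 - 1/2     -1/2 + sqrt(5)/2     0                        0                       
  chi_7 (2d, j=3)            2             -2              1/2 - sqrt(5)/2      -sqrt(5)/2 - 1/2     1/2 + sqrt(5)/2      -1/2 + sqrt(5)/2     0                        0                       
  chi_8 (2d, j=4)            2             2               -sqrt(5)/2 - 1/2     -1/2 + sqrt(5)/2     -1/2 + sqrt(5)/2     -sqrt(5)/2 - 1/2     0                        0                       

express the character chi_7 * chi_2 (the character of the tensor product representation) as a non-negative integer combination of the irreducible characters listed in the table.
chi_7 tensor chi_2 = chi_7 (all other irreducibles have multiplicity 0).

Solution. The character of a tensor product is the pointwise product (chi_7 * chi_2)(C) = chi_7(C) * chi_2(C):
  {e}: (2)*(1), {r^5}: (-2)*(1), {r^1, r^9}: (1/2 - sqrt(5)/2)*(1), {r^2, r^8}: (-sqrt(5)/2 - 1/2)*(1), {r^3, r^7}: (1/2 + sqrt(5)/2)*(1), {r^4, r^6}: (-1/2 + sqrt(5)/2)*(1), {s, sr^2, ...}: (0)*(-1), {sr, sr^3, ...}: (0)*(-1)
so (chi_7 * chi_2) takes values
  {e} -> 2, {r^5} -> -2, {r^1, r^9} -> 1/2 - sqrt(5)/2, {r^2, r^8} -> -sqrt(5)/2 - 1/2, {r^3, r^7} -> 1/2 + sqrt(5)/2, {r^4, r^6} -> -1/2 + sqrt(5)/2, {s, sr^2, ...} -> 0, {sr, sr^3, ...} -> 0.
Now take the inner product of this character with each irreducible chi from the table, <chi_7*chi_2, chi> = (1/20) sum_C |C| (chi_7*chi_2)(C) conj(chi(C)):
  <chi_7*chi_2, chi_1> = (1/20)[1*(2)*conj(1) + 1*(-2)*conj(1) + 2*(1/2 - sqrt(5)/2)*conj(1) + 2*(-sqrt(5)/2 - 1/2)*conj(1) + 2*(1/2 + sqrt(5)/2)*conj(1) + 2*(-1/2 + sqrt(5)/2)*conj(1) + 5*(0)*conj(1) + 5*(0)*conj(1)]
      = (1/20)[(2) + (-2) + (1 - sqrt(5)) + (-sqrt(5) - 1) + (1 + sqrt(5)) + (-1 + sqrt(5)) + (0) + (0)] = 0/20 = 0
  <chi_7*chi_2, chi_2> = (1/20)[1*(2)*conj(1) + 1*(-2)*conj(1) + 2*(1/2 - sqrt(5)/2)*conj(1) + 2*(-sqrt(5)/2 - 1/2)*conj(1) + 2*(1/2 + sqrt(5)/2)*conj(1) + 2*(-1/2 + sqrt(5)/2)*conj(1) + 5*(0)*conj(-1) + 5*(0)*conj(-1)]
      = (1/20)[(2) + (-2) + (1 - sqrt(5)) + (-sqrt(5) - 1) + (1 + sqrt(5)) + (-1 + sqrt(5)) + (0) + (0)] = 0/20 = 0
  <chi_7*chi_2, chi_3> = (1/20)[1*(2)*conj(1) + 1*(-2)*conj(-1) + 2*(1/2 - sqrt(5)/2)*conj(-1) + 2*(-sqrt(5)/2 - 1/2)*conj(1) + 2*(1/2 + sqrt(5)/2)*conj(-1) + 2*(-1/2 + sqrt(5)/2)*conj(1) + 5*(0)*conj(1) + 5*(0)*conj(-1)]
      = (1/20)[(2) + (2) + (-1 + sqrt(5)) + (-sqrt(5) - 1) + (-sqrt(5) - 1) + (-1 + sqrt(5)) + (0) + (0)] = 0/20 = 0
  <chi_7*chi_2, chi_4> = (1/20)[1*(2)*conj(1) + 1*(-2)*conj(-1) + 2*(1/2 - sqrt(5)/2)*conj(-1) + 2*(-sqrt(5)/2 - 1/2)*conj(1) + 2*(1/2 + sqrt(5)/2)*conj(-1) + 2*(-1/2 + sqrt(5)/2)*conj(1) + 5*(0)*conj(-1) + 5*(0)*conj(1)]
      = (1/20)[(2) + (2) + (-1 + sqrt(5)) + (-sqrt(5) - 1) + (-sqrt(5) - 1) + (-1 + sqrt(5)) + (0) + (0)] = 0/20 = 0
  <chi_7*chi_2, chi_5> = (1/20)[1*(2)*conj(2) + 1*(-2)*conj(-2) + 2*(1/2 - sqrt(5)/2)*conj(1/2 + sqrt(5)/2) + 2*(-sqrt(5)/2 - 1/2)*conj(-1/2 + sqrt(5)/2) + 2*(1/2 + sqrt(5)/2)*conj(1/2 - sqrt(5)/2) + 2*(-1/2 + sqrt(5)/2)*conj(-sqrt(5)/2 - 1/2) + 5*(0)*conj(0) + 5*(0)*conj(0)]
      = (1/20)[(4) + (4) + (-2) + (-2) + (-2) + (-2) + (0) + (0)] = 0/20 = 0
  <chi_7*chi_2, chi_6> = (1/20)[1*(2)*conj(2) + 1*(-2)*conj(2) + 2*(1/2 - sqrt(5)/2)*conj(-1/2 + sqrt(5)/2) + 2*(-sqrt(5)/2 - 1/2)*conj(-sqrt(5)/2 - 1/2) + 2*(1/2 + sqrt(5)/2)*conj(-sqrt(5)/2 - 1/2) + 2*(-1/2 + sqrt(5)/2)*conj(-1/2 + sqrt(5)/2) + 5*(0)*conj(0) + 5*(0)*conj(0)]
      = (1/20)[(4) + (-4) + (-3 + sqrt(5)) + (sqrt(5) + 3) + (-3 - sqrt(5)) + (3 - sqrt(5)) + (0) + (0)] = 0/20 = 0
  <chi_7*chi_2, chi_7> = (1/20)[1*(2)*conj(2) + 1*(-2)*conj(-2) + 2*(1/2 - sqrt(5)/2)*conj(1/2 - sqrt(5)/2) + 2*(-sqrt(5)/2 - 1/2)*conj(-sqrt(5)/2 - 1/2) + 2*(1/2 + sqrt(5)/2)*conj(1/2 + sqrt(5)/2) + 2*(-1/2 + sqrt(5)/2)*conj(-1/2 + sqrt(5)/2) + 5*(0)*conj(0) + 5*(0)*conj(0)]
      = (1/20)[(4) + (4) + (3 - sqrt(5)) + (sqrt(5) + 3) + (sqrt(5) + 3) + (3 - sqrt(5)) + (0) + (0)] = 20/20 = 1
  <chi_7*chi_2, chi_8> = (1/20)[1*(2)*conj(2) + 1*(-2)*conj(2) + 2*(1/2 - sqrt(5)/2)*conj(-sqrt(5)/2 - 1/2) + 2*(-sqrt(5)/2 - 1/2)*conj(-1/2 + sqrt(5)/2) + 2*(1/2 + sqrt(5)/2)*conj(-1/2 + sqrt(5)/2) + 2*(-1/2 + sqrt(5)/2)*conj(-sqrt(5)/2 - 1/2) + 5*(0)*conj(0) + 5*(0)*conj(0)]
      = (1/20)[(4) + (-4) + (2) + (-2) + (2) + (-2) + (0) + (0)] = 0/20 = 0
Hence the multiplicities are chi_7: 1. Dimension check: dim(chi_7)*dim(chi_2) = 2*1 = 2 and sum (mult * dim) = 1*2 = 2.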